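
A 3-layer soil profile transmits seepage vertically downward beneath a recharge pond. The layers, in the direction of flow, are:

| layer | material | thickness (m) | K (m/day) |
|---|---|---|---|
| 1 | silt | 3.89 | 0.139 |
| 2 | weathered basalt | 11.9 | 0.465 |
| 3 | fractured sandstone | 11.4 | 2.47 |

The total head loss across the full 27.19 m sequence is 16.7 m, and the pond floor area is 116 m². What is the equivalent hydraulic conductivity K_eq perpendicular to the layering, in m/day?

Flow is perpendicular to layering, so the layers act in series and the equivalent K is the thickness-weighted harmonic mean.
Total thickness L = 3.89 + 11.9 + 11.4 = 27.19 m.
Σ(b_i/K_i) = 3.89/0.139 + 11.9/0.465 + 11.4/2.47 = 58.19 d.
K_eq = L / Σ(b_i/K_i) = 27.19 / 58.19 = 0.4672 m/day.

0.467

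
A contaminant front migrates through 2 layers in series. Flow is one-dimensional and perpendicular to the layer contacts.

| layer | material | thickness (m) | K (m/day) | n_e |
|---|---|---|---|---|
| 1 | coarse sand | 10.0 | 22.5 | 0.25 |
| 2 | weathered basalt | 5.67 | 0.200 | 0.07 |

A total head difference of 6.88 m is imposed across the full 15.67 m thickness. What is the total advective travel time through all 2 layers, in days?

12.1

With flow normal to the layers, continuity requires the same specific discharge q through every layer.
Σ(b_i/K_i) = 10.0/22.5 + 5.67/0.200 = 28.79 d.
q = Δh / Σ(b_i/K_i) = 6.88 / 28.79 = 0.2389 m/day.
In each layer the seepage velocity is v_i = q/n_i, so the layer transit time is t_i = b_i·n_i / q:
  layer 1 (coarse sand): t_1 = 10.0 × 0.25 / 0.2389 = 10.46 d
  layer 2 (weathered basalt): t_2 = 5.67 × 0.07 / 0.2389 = 1.661 d
Total t = Σ t_i = 12.12 days.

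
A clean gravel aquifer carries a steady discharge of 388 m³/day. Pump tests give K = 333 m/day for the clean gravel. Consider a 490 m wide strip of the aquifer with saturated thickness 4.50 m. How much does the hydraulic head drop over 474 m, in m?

0.250

Cross-sectional area A = 490 × 4.50 = 2205 m².
From Q = K·A·i, i = Q / (K·A) = 388 / (333.0 × 2205) = 0.0005284.
Head loss Δh = i · L = 0.0005284 × 474 = 0.2505 m.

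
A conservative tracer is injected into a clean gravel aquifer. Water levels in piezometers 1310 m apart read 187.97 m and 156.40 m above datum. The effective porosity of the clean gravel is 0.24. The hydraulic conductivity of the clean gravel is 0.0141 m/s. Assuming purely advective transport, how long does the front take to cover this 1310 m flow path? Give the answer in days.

10.7

Convert K: 0.0141 m/s × 86400 = 1218 m/day.
Hydraulic gradient i = (187.97 − 156.40) / 1310 = 31.57 / 1310 = 0.02410.
Darcy flux q = K · i = 1218 × 0.02410 = 29.36 m/day.
Seepage velocity v = q / n_e = 29.36 / 0.24 = 122.3 m/day.
Travel time t = L / v = 1310 / 122.3 = 10.71 days.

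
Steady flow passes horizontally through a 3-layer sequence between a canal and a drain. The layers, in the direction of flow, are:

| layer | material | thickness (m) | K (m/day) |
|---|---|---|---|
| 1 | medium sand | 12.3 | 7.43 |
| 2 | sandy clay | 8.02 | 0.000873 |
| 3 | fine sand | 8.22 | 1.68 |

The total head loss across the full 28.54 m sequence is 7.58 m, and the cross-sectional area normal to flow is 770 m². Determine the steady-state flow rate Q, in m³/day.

0.635

Flow is perpendicular to layering, so the layers act in series and the equivalent K is the thickness-weighted harmonic mean.
Total thickness L = 12.3 + 8.02 + 8.22 = 28.54 m.
Σ(b_i/K_i) = 12.3/7.43 + 8.02/0.000873 + 8.22/1.68 = 9193 d.
K_eq = L / Σ(b_i/K_i) = 28.54 / 9193 = 0.003104 m/day.
Q = K_eq · A · (Δh/L) = 0.003104 × 770 × (7.58/28.54) = 0.6349 m³/day.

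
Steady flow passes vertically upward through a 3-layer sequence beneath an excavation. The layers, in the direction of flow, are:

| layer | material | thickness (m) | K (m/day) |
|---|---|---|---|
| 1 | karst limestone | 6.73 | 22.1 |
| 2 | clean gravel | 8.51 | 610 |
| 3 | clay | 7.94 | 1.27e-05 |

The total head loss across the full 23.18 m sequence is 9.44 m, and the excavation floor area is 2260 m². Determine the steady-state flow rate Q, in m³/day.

0.0341

Flow is perpendicular to layering, so the layers act in series and the equivalent K is the thickness-weighted harmonic mean.
Total thickness L = 6.73 + 8.51 + 7.94 = 23.18 m.
Σ(b_i/K_i) = 6.73/22.1 + 8.51/610 + 7.94/1.27e-05 = 6.252e+05 d.
K_eq = L / Σ(b_i/K_i) = 23.18 / 6.252e+05 = 3.708e-05 m/day.
Q = K_eq · A · (Δh/L) = 3.708e-05 × 2260 × (9.44/23.18) = 0.03412 m³/day.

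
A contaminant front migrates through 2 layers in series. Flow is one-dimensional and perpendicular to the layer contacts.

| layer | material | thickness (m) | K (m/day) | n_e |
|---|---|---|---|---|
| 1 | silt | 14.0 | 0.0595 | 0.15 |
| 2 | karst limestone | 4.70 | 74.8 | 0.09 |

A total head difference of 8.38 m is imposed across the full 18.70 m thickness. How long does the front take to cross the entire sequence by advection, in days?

70.9

With flow normal to the layers, continuity requires the same specific discharge q through every layer.
Σ(b_i/K_i) = 14.0/0.0595 + 4.70/74.8 = 235.4 d.
q = Δh / Σ(b_i/K_i) = 8.38 / 235.4 = 0.03561 m/day.
In each layer the seepage velocity is v_i = q/n_i, so the layer transit time is t_i = b_i·n_i / q:
  layer 1 (silt): t_1 = 14.0 × 0.15 / 0.03561 = 58.98 d
  layer 2 (karst limestone): t_2 = 4.70 × 0.09 / 0.03561 = 11.88 d
Total t = Σ t_i = 70.86 days.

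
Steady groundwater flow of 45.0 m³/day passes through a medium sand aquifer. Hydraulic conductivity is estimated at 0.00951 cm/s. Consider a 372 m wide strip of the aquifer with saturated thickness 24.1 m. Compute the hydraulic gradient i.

0.000611

Convert K: 0.00951 cm/s × 864 = 8.217 m/day.
Cross-sectional area A = 372 × 24.1 = 8965 m².
From Q = K·A·i, i = Q / (K·A) = 45.0 / (8.217 × 8965) = 0.0006109.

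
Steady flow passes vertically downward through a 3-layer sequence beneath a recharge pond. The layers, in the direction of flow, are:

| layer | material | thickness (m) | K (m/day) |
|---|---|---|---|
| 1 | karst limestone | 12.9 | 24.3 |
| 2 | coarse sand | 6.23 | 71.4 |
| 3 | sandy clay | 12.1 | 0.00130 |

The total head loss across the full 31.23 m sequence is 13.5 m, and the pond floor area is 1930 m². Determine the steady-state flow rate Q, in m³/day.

2.80

Flow is perpendicular to layering, so the layers act in series and the equivalent K is the thickness-weighted harmonic mean.
Total thickness L = 12.9 + 6.23 + 12.1 = 31.23 m.
Σ(b_i/K_i) = 12.9/24.3 + 6.23/71.4 + 12.1/0.00130 = 9308 d.
K_eq = L / Σ(b_i/K_i) = 31.23 / 9308 = 0.003355 m/day.
Q = K_eq · A · (Δh/L) = 0.003355 × 1930 × (13.5/31.23) = 2.799 m³/day.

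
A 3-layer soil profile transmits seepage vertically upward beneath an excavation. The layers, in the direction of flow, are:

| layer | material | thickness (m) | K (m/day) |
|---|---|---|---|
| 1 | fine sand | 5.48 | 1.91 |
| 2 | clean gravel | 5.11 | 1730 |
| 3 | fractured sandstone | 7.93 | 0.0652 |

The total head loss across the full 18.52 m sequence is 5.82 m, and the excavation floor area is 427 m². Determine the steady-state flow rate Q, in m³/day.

20.0

Flow is perpendicular to layering, so the layers act in series and the equivalent K is the thickness-weighted harmonic mean.
Total thickness L = 5.48 + 5.11 + 7.93 = 18.52 m.
Σ(b_i/K_i) = 5.48/1.91 + 5.11/1730 + 7.93/0.0652 = 124.5 d.
K_eq = L / Σ(b_i/K_i) = 18.52 / 124.5 = 0.1488 m/day.
Q = K_eq · A · (Δh/L) = 0.1488 × 427 × (5.82/18.52) = 19.96 m³/day.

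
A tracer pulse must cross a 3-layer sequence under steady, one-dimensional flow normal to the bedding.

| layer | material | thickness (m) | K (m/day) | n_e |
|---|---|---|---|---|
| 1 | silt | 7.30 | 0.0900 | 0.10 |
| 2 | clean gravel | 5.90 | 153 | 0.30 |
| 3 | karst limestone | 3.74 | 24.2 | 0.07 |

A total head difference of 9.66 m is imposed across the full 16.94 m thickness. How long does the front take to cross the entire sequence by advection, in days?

With flow normal to the layers, continuity requires the same specific discharge q through every layer.
Σ(b_i/K_i) = 7.30/0.0900 + 5.90/153 + 3.74/24.2 = 81.30 d.
q = Δh / Σ(b_i/K_i) = 9.66 / 81.30 = 0.1188 m/day.
In each layer the seepage velocity is v_i = q/n_i, so the layer transit time is t_i = b_i·n_i / q:
  layer 1 (silt): t_1 = 7.30 × 0.10 / 0.1188 = 6.144 d
  layer 2 (clean gravel): t_2 = 5.90 × 0.30 / 0.1188 = 14.90 d
  layer 3 (karst limestone): t_3 = 3.74 × 0.07 / 0.1188 = 2.203 d
Total t = Σ t_i = 23.24 days.

23.2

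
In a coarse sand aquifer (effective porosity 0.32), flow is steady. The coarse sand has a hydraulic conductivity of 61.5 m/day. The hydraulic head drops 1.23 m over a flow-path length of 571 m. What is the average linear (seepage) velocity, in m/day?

0.414

Hydraulic gradient i = Δh / L = 1.23 / 571 = 0.002154.
Darcy flux q = K · i = 61.50 × 0.002154 = 0.1325 m/day.
Seepage velocity v = q / n_e = 0.1325 / 0.32 = 0.4140 m/day.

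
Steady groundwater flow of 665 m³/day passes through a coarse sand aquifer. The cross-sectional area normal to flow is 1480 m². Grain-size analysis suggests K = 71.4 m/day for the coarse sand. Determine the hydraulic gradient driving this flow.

0.00629

From Q = K·A·i, i = Q / (K·A) = 665 / (71.40 × 1480) = 0.006293.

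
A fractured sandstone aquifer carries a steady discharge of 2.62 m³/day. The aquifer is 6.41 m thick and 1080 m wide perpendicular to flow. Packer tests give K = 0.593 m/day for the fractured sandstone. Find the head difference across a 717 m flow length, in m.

Cross-sectional area A = 1080 × 6.41 = 6923 m².
From Q = K·A·i, i = Q / (K·A) = 2.62 / (0.5930 × 6923) = 0.0006382.
Head loss Δh = i · L = 0.0006382 × 717 = 0.4576 m.

0.458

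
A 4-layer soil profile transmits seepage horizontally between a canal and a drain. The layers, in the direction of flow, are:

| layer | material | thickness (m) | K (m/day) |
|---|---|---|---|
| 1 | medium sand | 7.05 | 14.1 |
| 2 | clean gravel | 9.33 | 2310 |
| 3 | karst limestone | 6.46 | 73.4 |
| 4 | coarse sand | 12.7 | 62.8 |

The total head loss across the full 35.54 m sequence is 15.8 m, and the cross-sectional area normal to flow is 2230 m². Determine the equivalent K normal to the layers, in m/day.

44.7

Flow is perpendicular to layering, so the layers act in series and the equivalent K is the thickness-weighted harmonic mean.
Total thickness L = 7.05 + 9.33 + 6.46 + 12.7 = 35.54 m.
Σ(b_i/K_i) = 7.05/14.1 + 9.33/2310 + 6.46/73.4 + 12.7/62.8 = 0.7943 d.
K_eq = L / Σ(b_i/K_i) = 35.54 / 0.7943 = 44.74 m/day.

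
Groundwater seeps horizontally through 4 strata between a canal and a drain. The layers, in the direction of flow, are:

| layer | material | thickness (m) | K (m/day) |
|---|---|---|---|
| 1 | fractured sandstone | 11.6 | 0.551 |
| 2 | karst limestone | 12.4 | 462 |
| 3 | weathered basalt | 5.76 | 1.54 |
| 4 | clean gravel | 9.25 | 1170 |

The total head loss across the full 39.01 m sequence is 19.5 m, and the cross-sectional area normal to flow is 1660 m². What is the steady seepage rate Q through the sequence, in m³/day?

Flow is perpendicular to layering, so the layers act in series and the equivalent K is the thickness-weighted harmonic mean.
Total thickness L = 11.6 + 12.4 + 5.76 + 9.25 = 39.01 m.
Σ(b_i/K_i) = 11.6/0.551 + 12.4/462 + 5.76/1.54 + 9.25/1170 = 24.83 d.
K_eq = L / Σ(b_i/K_i) = 39.01 / 24.83 = 1.571 m/day.
Q = K_eq · A · (Δh/L) = 1.571 × 1660 × (19.5/39.01) = 1304 m³/day.

1300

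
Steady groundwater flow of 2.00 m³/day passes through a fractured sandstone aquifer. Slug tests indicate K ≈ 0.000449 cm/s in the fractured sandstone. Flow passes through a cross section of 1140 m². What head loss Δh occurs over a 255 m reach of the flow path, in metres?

1.15

Convert K: 0.000449 cm/s × 864 = 0.3879 m/day.
From Q = K·A·i, i = Q / (K·A) = 2.00 / (0.3879 × 1140) = 0.004522.
Head loss Δh = i · L = 0.004522 × 255 = 1.153 m.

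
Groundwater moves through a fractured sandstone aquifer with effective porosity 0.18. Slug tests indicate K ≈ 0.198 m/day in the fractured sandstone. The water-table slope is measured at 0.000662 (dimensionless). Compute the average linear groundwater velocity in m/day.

0.000728

Hydraulic gradient i = 0.000662.
Darcy flux q = K · i = 0.1980 × 0.0006620 = 0.0001311 m/day.
Seepage velocity v = q / n_e = 0.0001311 / 0.18 = 0.0007282 m/day.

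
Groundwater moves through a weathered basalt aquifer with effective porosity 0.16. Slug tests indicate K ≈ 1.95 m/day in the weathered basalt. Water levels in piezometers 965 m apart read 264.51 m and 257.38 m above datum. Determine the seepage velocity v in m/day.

Hydraulic gradient i = (264.51 − 257.38) / 965 = 7.13 / 965 = 0.007389.
Darcy flux q = K · i = 1.950 × 0.007389 = 0.01441 m/day.
Seepage velocity v = q / n_e = 0.01441 / 0.16 = 0.09005 m/day.

0.0900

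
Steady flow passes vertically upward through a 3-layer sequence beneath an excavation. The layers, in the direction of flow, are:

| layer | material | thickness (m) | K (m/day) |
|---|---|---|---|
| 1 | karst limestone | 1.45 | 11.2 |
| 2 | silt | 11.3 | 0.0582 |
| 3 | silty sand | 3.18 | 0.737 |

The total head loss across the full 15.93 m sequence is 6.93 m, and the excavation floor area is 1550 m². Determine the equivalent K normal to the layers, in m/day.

0.0802

Flow is perpendicular to layering, so the layers act in series and the equivalent K is the thickness-weighted harmonic mean.
Total thickness L = 1.45 + 11.3 + 3.18 = 15.93 m.
Σ(b_i/K_i) = 1.45/11.2 + 11.3/0.0582 + 3.18/0.737 = 198.6 d.
K_eq = L / Σ(b_i/K_i) = 15.93 / 198.6 = 0.08021 m/day.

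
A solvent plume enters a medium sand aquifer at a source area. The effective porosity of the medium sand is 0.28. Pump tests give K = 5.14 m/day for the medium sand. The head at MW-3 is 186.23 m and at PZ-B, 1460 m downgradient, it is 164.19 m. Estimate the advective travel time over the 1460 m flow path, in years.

14.4

Hydraulic gradient i = (186.23 − 164.19) / 1460 = 22.04 / 1460 = 0.01510.
Darcy flux q = K · i = 5.140 × 0.01510 = 0.07759 m/day.
Seepage velocity v = q / n_e = 0.07759 / 0.28 = 0.2771 m/day.
Travel time t = L / v = 1460 / 0.2771 = 5269 days = 14.42 years.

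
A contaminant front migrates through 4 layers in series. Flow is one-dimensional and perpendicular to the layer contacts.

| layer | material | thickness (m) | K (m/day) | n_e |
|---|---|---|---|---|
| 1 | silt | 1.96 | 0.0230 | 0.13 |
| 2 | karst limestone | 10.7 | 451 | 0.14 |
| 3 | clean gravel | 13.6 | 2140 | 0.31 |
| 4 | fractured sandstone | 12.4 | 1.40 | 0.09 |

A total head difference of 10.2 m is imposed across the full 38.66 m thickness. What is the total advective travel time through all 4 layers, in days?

With flow normal to the layers, continuity requires the same specific discharge q through every layer.
Σ(b_i/K_i) = 1.96/0.0230 + 10.7/451 + 13.6/2140 + 12.4/1.40 = 94.10 d.
q = Δh / Σ(b_i/K_i) = 10.2 / 94.10 = 0.1084 m/day.
In each layer the seepage velocity is v_i = q/n_i, so the layer transit time is t_i = b_i·n_i / q:
  layer 1 (silt): t_1 = 1.96 × 0.13 / 0.1084 = 2.351 d
  layer 2 (karst limestone): t_2 = 10.7 × 0.14 / 0.1084 = 13.82 d
  layer 3 (clean gravel): t_3 = 13.6 × 0.31 / 0.1084 = 38.90 d
  layer 4 (fractured sandstone): t_4 = 12.4 × 0.09 / 0.1084 = 10.30 d
Total t = Σ t_i = 65.36 days.

65.4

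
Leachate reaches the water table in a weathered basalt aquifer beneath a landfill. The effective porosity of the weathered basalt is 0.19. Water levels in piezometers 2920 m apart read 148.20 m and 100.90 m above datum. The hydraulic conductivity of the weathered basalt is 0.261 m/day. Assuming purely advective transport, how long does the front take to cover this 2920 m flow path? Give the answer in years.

Hydraulic gradient i = (148.20 − 100.90) / 2920 = 47.3 / 2920 = 0.01620.
Darcy flux q = K · i = 0.2610 × 0.01620 = 0.004228 m/day.
Seepage velocity v = q / n_e = 0.004228 / 0.19 = 0.02225 m/day.
Travel time t = L / v = 2920 / 0.02225 = 1.312e+05 days = 359.3 years.

359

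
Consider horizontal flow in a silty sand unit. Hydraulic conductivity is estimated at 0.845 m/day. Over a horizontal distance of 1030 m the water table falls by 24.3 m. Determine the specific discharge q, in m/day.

Hydraulic gradient i = Δh / L = 24.3 / 1030 = 0.02359.
Specific discharge q = K · i = 0.8450 × 0.02359 = 0.01994 m/day.

0.0199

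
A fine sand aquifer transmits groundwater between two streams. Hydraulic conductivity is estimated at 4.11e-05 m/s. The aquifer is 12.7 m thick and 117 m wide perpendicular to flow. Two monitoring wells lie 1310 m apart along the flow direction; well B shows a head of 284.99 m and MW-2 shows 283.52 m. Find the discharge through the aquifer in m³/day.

Convert K: 4.11e-05 m/s × 86400 = 3.551 m/day.
Cross-sectional area A = 117 × 12.7 = 1486 m².
Hydraulic gradient i = (284.99 − 283.52) / 1310 = 1.47 / 1310 = 0.001122.
Darcy's law: Q = K · A · i = 3.551 × 1486 × 0.001122 = 5.921 m³/day.

5.92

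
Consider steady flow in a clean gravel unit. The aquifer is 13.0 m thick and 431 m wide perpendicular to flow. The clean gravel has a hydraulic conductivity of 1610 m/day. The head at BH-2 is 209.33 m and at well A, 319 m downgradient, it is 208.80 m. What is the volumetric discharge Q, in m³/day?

Cross-sectional area A = 431 × 13.0 = 5603 m².
Hydraulic gradient i = (209.33 − 208.80) / 319 = 0.53 / 319 = 0.001661.
Darcy's law: Q = K · A · i = 1610 × 5603 × 0.001661 = 14988 m³/day.

15000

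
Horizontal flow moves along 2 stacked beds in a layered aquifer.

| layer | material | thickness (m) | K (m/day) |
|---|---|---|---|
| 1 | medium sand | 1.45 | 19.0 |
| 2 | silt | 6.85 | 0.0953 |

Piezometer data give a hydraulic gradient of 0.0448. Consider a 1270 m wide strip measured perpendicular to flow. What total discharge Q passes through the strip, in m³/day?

Flow is parallel to layering, so each bed carries its own Darcy discharge and the transmissivities add.
Σ(K_i·b_i) = 19.0×1.45 + 0.0953×6.85 = 28.20 m²/day.
Hydraulic gradient i = 0.0448.
Q = Σ(K_i·b_i) · W · i = 28.20 × 1270 × 0.04480 = 1605 m³/day.

1600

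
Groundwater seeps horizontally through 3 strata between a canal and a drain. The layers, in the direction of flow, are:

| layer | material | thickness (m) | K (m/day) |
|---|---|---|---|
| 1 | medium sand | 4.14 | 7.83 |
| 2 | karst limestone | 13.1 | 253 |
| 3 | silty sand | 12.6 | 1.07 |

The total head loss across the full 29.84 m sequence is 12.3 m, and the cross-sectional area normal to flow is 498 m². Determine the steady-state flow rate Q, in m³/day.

496

Flow is perpendicular to layering, so the layers act in series and the equivalent K is the thickness-weighted harmonic mean.
Total thickness L = 4.14 + 13.1 + 12.6 = 29.84 m.
Σ(b_i/K_i) = 4.14/7.83 + 13.1/253 + 12.6/1.07 = 12.36 d.
K_eq = L / Σ(b_i/K_i) = 29.84 / 12.36 = 2.415 m/day.
Q = K_eq · A · (Δh/L) = 2.415 × 498 × (12.3/29.84) = 495.7 m³/day.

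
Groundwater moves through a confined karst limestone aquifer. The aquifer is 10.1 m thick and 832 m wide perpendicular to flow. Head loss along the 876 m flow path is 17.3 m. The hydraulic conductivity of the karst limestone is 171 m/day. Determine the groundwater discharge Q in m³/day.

Cross-sectional area A = 832 × 10.1 = 8403 m².
Hydraulic gradient i = Δh / L = 17.3 / 876 = 0.01975.
Darcy's law: Q = K · A · i = 171.0 × 8403 × 0.01975 = 28378 m³/day.

28400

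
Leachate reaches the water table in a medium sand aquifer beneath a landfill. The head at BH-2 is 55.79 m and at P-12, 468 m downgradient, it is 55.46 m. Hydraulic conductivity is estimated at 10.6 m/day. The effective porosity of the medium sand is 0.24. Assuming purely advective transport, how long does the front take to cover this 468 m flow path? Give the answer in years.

Hydraulic gradient i = (55.79 − 55.46) / 468 = 0.33 / 468 = 0.0007051.
Darcy flux q = K · i = 10.60 × 0.0007051 = 0.007474 m/day.
Seepage velocity v = q / n_e = 0.007474 / 0.24 = 0.03114 m/day.
Travel time t = L / v = 468 / 0.03114 = 15027 days = 41.14 years.

41.1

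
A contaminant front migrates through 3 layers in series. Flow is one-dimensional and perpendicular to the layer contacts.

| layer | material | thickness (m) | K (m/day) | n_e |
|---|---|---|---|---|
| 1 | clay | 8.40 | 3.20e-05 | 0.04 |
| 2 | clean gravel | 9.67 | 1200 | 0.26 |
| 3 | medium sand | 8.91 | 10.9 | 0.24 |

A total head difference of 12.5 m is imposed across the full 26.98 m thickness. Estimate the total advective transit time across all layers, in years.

With flow normal to the layers, continuity requires the same specific discharge q through every layer.
Σ(b_i/K_i) = 8.40/3.20e-05 + 9.67/1200 + 8.91/10.9 = 2.625e+05 d.
q = Δh / Σ(b_i/K_i) = 12.5 / 2.625e+05 = 4.762e-05 m/day.
In each layer the seepage velocity is v_i = q/n_i, so the layer transit time is t_i = b_i·n_i / q:
  layer 1 (clay): t_1 = 8.40 × 0.04 / 4.762e-05 = 7056 d
  layer 2 (clean gravel): t_2 = 9.67 × 0.26 / 4.762e-05 = 52798 d
  layer 3 (medium sand): t_3 = 8.91 × 0.24 / 4.762e-05 = 44907 d
Total t = Σ t_i = 1.048e+05 days = 286.8 years.

287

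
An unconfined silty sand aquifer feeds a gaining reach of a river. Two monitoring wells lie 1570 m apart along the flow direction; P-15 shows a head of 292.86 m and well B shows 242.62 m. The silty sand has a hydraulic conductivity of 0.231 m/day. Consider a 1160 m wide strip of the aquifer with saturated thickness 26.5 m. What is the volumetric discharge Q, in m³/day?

Cross-sectional area A = 1160 × 26.5 = 30740 m².
Hydraulic gradient i = (292.86 − 242.62) / 1570 = 50.24 / 1570 = 0.03200.
Darcy's law: Q = K · A · i = 0.2310 × 30740 × 0.03200 = 227.2 m³/day.

227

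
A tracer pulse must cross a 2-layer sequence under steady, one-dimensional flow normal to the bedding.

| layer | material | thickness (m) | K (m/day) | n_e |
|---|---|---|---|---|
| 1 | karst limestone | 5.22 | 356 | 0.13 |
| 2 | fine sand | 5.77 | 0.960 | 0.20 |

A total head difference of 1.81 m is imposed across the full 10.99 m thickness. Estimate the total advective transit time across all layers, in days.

6.10

With flow normal to the layers, continuity requires the same specific discharge q through every layer.
Σ(b_i/K_i) = 5.22/356 + 5.77/0.960 = 6.025 d.
q = Δh / Σ(b_i/K_i) = 1.81 / 6.025 = 0.3004 m/day.
In each layer the seepage velocity is v_i = q/n_i, so the layer transit time is t_i = b_i·n_i / q:
  layer 1 (karst limestone): t_1 = 5.22 × 0.13 / 0.3004 = 2.259 d
  layer 2 (fine sand): t_2 = 5.77 × 0.20 / 0.3004 = 3.841 d
Total t = Σ t_i = 6.100 days.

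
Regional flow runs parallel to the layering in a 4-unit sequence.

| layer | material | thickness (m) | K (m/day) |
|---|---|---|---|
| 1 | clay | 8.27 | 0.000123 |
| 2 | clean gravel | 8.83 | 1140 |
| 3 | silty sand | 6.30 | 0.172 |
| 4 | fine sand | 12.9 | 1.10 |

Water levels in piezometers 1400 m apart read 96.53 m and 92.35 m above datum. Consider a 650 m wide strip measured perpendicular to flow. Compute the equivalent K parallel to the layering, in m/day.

278

Flow is parallel to layering, so each bed carries its own Darcy discharge and the transmissivities add.
Σ(K_i·b_i) = 0.000123×8.27 + 1140×8.83 + 0.172×6.30 + 1.10×12.9 = 10081 m²/day.
Total thickness b = 36.30 m, so K_eq = Σ(K_i·b_i)/b = 277.7 m/day.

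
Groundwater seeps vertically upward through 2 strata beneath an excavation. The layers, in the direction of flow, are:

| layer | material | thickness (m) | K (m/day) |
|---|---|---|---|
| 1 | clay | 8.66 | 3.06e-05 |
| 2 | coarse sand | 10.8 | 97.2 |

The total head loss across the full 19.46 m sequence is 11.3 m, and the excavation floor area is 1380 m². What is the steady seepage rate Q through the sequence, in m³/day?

Flow is perpendicular to layering, so the layers act in series and the equivalent K is the thickness-weighted harmonic mean.
Total thickness L = 8.66 + 10.8 = 19.46 m.
Σ(b_i/K_i) = 8.66/3.06e-05 + 10.8/97.2 = 2.830e+05 d.
K_eq = L / Σ(b_i/K_i) = 19.46 / 2.830e+05 = 6.876e-05 m/day.
Q = K_eq · A · (Δh/L) = 6.876e-05 × 1380 × (11.3/19.46) = 0.05510 m³/day.

0.0551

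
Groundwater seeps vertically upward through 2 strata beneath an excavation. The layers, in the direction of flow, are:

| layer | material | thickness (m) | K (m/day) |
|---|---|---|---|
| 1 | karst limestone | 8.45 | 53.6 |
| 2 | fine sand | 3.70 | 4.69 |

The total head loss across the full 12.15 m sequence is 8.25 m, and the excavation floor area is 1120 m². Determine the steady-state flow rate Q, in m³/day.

9760

Flow is perpendicular to layering, so the layers act in series and the equivalent K is the thickness-weighted harmonic mean.
Total thickness L = 8.45 + 3.70 = 12.15 m.
Σ(b_i/K_i) = 8.45/53.6 + 3.70/4.69 = 0.9466 d.
K_eq = L / Σ(b_i/K_i) = 12.15 / 0.9466 = 12.84 m/day.
Q = K_eq · A · (Δh/L) = 12.84 × 1120 × (8.25/12.15) = 9762 m³/day.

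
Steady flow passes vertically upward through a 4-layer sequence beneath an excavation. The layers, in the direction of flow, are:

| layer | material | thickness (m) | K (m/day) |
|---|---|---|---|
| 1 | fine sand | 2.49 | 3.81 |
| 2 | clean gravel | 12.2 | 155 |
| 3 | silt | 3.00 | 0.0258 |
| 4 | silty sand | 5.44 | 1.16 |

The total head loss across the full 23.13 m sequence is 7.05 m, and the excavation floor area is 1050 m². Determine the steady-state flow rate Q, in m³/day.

Flow is perpendicular to layering, so the layers act in series and the equivalent K is the thickness-weighted harmonic mean.
Total thickness L = 2.49 + 12.2 + 3.00 + 5.44 = 23.13 m.
Σ(b_i/K_i) = 2.49/3.81 + 12.2/155 + 3.00/0.0258 + 5.44/1.16 = 121.7 d.
K_eq = L / Σ(b_i/K_i) = 23.13 / 121.7 = 0.1901 m/day.
Q = K_eq · A · (Δh/L) = 0.1901 × 1050 × (7.05/23.13) = 60.83 m³/day.

60.8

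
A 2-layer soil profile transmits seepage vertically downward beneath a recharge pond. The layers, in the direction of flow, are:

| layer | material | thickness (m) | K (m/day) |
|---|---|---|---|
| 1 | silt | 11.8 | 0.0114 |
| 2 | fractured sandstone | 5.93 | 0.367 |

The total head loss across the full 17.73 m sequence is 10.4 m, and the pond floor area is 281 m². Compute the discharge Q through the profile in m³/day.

Flow is perpendicular to layering, so the layers act in series and the equivalent K is the thickness-weighted harmonic mean.
Total thickness L = 11.8 + 5.93 = 17.73 m.
Σ(b_i/K_i) = 11.8/0.0114 + 5.93/0.367 = 1051 d.
K_eq = L / Σ(b_i/K_i) = 17.73 / 1051 = 0.01687 m/day.
Q = K_eq · A · (Δh/L) = 0.01687 × 281 × (10.4/17.73) = 2.780 m³/day.

2.78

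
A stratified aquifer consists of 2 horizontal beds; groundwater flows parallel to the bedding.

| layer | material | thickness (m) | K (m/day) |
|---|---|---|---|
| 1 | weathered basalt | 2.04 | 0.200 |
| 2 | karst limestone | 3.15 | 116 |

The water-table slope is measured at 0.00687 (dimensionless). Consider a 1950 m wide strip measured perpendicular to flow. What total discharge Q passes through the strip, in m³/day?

4900

Flow is parallel to layering, so each bed carries its own Darcy discharge and the transmissivities add.
Σ(K_i·b_i) = 0.200×2.04 + 116×3.15 = 365.8 m²/day.
Hydraulic gradient i = 0.00687.
Q = Σ(K_i·b_i) · W · i = 365.8 × 1950 × 0.006870 = 4901 m³/day.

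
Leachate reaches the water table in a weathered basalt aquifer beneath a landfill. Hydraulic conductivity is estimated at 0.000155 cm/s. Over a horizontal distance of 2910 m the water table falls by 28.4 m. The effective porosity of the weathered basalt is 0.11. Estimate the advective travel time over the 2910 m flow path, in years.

Convert K: 0.000155 cm/s × 864 = 0.1339 m/day.
Hydraulic gradient i = Δh / L = 28.4 / 2910 = 0.009759.
Darcy flux q = K · i = 0.1339 × 0.009759 = 0.001307 m/day.
Seepage velocity v = q / n_e = 0.001307 / 0.11 = 0.01188 m/day.
Travel time t = L / v = 2910 / 0.01188 = 2.449e+05 days = 670.5 years.

671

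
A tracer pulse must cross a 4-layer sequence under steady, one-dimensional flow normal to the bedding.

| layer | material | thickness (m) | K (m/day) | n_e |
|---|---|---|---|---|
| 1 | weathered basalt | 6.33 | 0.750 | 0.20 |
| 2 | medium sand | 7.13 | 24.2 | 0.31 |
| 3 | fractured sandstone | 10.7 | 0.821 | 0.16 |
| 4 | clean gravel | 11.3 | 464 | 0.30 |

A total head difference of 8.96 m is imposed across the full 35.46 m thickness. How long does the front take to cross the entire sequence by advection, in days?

With flow normal to the layers, continuity requires the same specific discharge q through every layer.
Σ(b_i/K_i) = 6.33/0.750 + 7.13/24.2 + 10.7/0.821 + 11.3/464 = 21.79 d.
q = Δh / Σ(b_i/K_i) = 8.96 / 21.79 = 0.4112 m/day.
In each layer the seepage velocity is v_i = q/n_i, so the layer transit time is t_i = b_i·n_i / q:
  layer 1 (weathered basalt): t_1 = 6.33 × 0.20 / 0.4112 = 3.079 d
  layer 2 (medium sand): t_2 = 7.13 × 0.31 / 0.4112 = 5.376 d
  layer 3 (fractured sandstone): t_3 = 10.7 × 0.16 / 0.4112 = 4.164 d
  layer 4 (clean gravel): t_4 = 11.3 × 0.30 / 0.4112 = 8.245 d
Total t = Σ t_i = 20.86 days.

20.9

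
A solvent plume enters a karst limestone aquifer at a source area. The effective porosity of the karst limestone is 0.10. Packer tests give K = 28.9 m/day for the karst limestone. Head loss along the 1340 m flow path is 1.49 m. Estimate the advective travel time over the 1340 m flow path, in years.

11.4

Hydraulic gradient i = Δh / L = 1.49 / 1340 = 0.001112.
Darcy flux q = K · i = 28.90 × 0.001112 = 0.03214 m/day.
Seepage velocity v = q / n_e = 0.03214 / 0.10 = 0.3214 m/day.
Travel time t = L / v = 1340 / 0.3214 = 4170 days = 11.42 years.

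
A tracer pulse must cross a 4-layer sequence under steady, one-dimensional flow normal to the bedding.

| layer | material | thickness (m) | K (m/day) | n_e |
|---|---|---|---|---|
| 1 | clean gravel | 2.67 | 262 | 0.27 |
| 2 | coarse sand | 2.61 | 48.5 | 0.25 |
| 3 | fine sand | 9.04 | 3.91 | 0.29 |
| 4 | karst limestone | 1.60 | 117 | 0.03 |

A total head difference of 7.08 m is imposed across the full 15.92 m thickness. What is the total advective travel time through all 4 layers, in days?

1.36

With flow normal to the layers, continuity requires the same specific discharge q through every layer.
Σ(b_i/K_i) = 2.67/262 + 2.61/48.5 + 9.04/3.91 + 1.60/117 = 2.390 d.
q = Δh / Σ(b_i/K_i) = 7.08 / 2.390 = 2.963 m/day.
In each layer the seepage velocity is v_i = q/n_i, so the layer transit time is t_i = b_i·n_i / q:
  layer 1 (clean gravel): t_1 = 2.67 × 0.27 / 2.963 = 0.2433 d
  layer 2 (coarse sand): t_2 = 2.61 × 0.25 / 2.963 = 0.2202 d
  layer 3 (fine sand): t_3 = 9.04 × 0.29 / 2.963 = 0.8849 d
  layer 4 (karst limestone): t_4 = 1.60 × 0.03 / 2.963 = 0.01620 d
Total t = Σ t_i = 1.365 days.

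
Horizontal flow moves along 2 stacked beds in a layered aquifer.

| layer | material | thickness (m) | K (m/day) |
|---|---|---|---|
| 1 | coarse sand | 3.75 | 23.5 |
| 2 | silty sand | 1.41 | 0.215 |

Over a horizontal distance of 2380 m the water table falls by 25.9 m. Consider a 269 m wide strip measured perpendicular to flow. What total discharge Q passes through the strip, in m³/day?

Flow is parallel to layering, so each bed carries its own Darcy discharge and the transmissivities add.
Σ(K_i·b_i) = 23.5×3.75 + 0.215×1.41 = 88.43 m²/day.
Hydraulic gradient i = Δh / L = 25.9 / 2380 = 0.01088.
Q = Σ(K_i·b_i) · W · i = 88.43 × 269 × 0.01088 = 258.9 m³/day.

259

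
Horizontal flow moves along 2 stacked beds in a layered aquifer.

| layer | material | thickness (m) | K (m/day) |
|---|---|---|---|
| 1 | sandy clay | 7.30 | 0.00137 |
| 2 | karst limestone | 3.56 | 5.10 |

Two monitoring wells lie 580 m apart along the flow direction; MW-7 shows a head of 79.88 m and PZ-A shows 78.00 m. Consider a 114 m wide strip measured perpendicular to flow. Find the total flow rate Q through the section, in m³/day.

6.71

Flow is parallel to layering, so each bed carries its own Darcy discharge and the transmissivities add.
Σ(K_i·b_i) = 0.00137×7.30 + 5.10×3.56 = 18.17 m²/day.
Hydraulic gradient i = (79.88 − 78.00) / 580 = 1.88 / 580 = 0.003241.
Q = Σ(K_i·b_i) · W · i = 18.17 × 114 × 0.003241 = 6.713 m³/day.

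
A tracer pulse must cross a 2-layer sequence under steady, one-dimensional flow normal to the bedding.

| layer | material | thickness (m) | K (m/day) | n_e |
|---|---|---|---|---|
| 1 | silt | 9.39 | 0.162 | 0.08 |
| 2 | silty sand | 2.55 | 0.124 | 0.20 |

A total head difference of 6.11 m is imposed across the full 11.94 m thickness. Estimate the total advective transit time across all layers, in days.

16.2

With flow normal to the layers, continuity requires the same specific discharge q through every layer.
Σ(b_i/K_i) = 9.39/0.162 + 2.55/0.124 = 78.53 d.
q = Δh / Σ(b_i/K_i) = 6.11 / 78.53 = 0.07781 m/day.
In each layer the seepage velocity is v_i = q/n_i, so the layer transit time is t_i = b_i·n_i / q:
  layer 1 (silt): t_1 = 9.39 × 0.08 / 0.07781 = 9.655 d
  layer 2 (silty sand): t_2 = 2.55 × 0.20 / 0.07781 = 6.555 d
Total t = Σ t_i = 16.21 days.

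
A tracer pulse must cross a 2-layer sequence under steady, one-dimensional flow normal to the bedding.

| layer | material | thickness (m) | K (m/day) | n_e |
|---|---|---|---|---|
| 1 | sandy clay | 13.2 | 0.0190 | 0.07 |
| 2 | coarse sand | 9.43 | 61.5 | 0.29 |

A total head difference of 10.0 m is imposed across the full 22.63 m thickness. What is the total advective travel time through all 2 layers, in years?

0.696

With flow normal to the layers, continuity requires the same specific discharge q through every layer.
Σ(b_i/K_i) = 13.2/0.0190 + 9.43/61.5 = 694.9 d.
q = Δh / Σ(b_i/K_i) = 10.0 / 694.9 = 0.01439 m/day.
In each layer the seepage velocity is v_i = q/n_i, so the layer transit time is t_i = b_i·n_i / q:
  layer 1 (sandy clay): t_1 = 13.2 × 0.07 / 0.01439 = 64.21 d
  layer 2 (coarse sand): t_2 = 9.43 × 0.29 / 0.01439 = 190.0 d
Total t = Σ t_i = 254.2 days = 0.6961 years.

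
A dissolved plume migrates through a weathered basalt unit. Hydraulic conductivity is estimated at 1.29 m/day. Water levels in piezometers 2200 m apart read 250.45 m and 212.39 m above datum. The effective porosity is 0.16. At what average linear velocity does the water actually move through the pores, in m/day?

0.139

Hydraulic gradient i = (250.45 − 212.39) / 2200 = 38.06 / 2200 = 0.01730.
Darcy flux q = K · i = 1.290 × 0.01730 = 0.02232 m/day.
Seepage velocity v = q / n_e = 0.02232 / 0.16 = 0.1395 m/day.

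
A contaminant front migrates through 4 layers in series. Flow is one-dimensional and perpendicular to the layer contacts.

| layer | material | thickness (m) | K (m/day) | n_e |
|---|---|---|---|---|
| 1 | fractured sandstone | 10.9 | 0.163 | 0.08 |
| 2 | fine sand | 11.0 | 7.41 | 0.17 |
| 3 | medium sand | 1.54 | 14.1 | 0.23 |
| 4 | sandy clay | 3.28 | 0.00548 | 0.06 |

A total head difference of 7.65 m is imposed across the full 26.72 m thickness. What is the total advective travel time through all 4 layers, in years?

With flow normal to the layers, continuity requires the same specific discharge q through every layer.
Σ(b_i/K_i) = 10.9/0.163 + 11.0/7.41 + 1.54/14.1 + 3.28/0.00548 = 667.0 d.
q = Δh / Σ(b_i/K_i) = 7.65 / 667.0 = 0.01147 m/day.
In each layer the seepage velocity is v_i = q/n_i, so the layer transit time is t_i = b_i·n_i / q:
  layer 1 (fractured sandstone): t_1 = 10.9 × 0.08 / 0.01147 = 76.03 d
  layer 2 (fine sand): t_2 = 11.0 × 0.17 / 0.01147 = 163.0 d
  layer 3 (medium sand): t_3 = 1.54 × 0.23 / 0.01147 = 30.88 d
  layer 4 (sandy clay): t_4 = 3.28 × 0.06 / 0.01147 = 17.16 d
Total t = Σ t_i = 287.1 days = 0.7861 years.

0.786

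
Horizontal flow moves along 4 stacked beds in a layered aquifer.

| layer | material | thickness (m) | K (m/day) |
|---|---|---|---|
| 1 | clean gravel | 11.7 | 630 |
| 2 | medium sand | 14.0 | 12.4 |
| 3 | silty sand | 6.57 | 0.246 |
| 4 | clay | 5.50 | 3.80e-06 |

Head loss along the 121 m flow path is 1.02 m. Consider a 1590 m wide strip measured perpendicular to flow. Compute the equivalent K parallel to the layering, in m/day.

Flow is parallel to layering, so each bed carries its own Darcy discharge and the transmissivities add.
Σ(K_i·b_i) = 630×11.7 + 12.4×14.0 + 0.246×6.57 + 3.80e-06×5.50 = 7546 m²/day.
Total thickness b = 37.77 m, so K_eq = Σ(K_i·b_i)/b = 199.8 m/day.

200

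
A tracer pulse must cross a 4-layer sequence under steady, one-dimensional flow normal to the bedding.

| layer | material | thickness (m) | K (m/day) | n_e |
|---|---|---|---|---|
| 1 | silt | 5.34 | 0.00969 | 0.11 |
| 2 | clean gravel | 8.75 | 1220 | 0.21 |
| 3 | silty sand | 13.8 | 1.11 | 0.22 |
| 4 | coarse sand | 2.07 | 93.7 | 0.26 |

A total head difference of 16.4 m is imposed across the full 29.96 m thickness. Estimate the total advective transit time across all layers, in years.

With flow normal to the layers, continuity requires the same specific discharge q through every layer.
Σ(b_i/K_i) = 5.34/0.00969 + 8.75/1220 + 13.8/1.11 + 2.07/93.7 = 563.5 d.
q = Δh / Σ(b_i/K_i) = 16.4 / 563.5 = 0.02910 m/day.
In each layer the seepage velocity is v_i = q/n_i, so the layer transit time is t_i = b_i·n_i / q:
  layer 1 (silt): t_1 = 5.34 × 0.11 / 0.02910 = 20.18 d
  layer 2 (clean gravel): t_2 = 8.75 × 0.21 / 0.02910 = 63.14 d
  layer 3 (silty sand): t_3 = 13.8 × 0.22 / 0.02910 = 104.3 d
  layer 4 (coarse sand): t_4 = 2.07 × 0.26 / 0.02910 = 18.49 d
Total t = Σ t_i = 206.1 days = 0.5644 years.

0.564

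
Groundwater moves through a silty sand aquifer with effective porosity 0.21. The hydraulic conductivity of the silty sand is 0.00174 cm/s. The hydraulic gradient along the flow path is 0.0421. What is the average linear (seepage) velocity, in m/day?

0.301

Convert K: 0.00174 cm/s × 864 = 1.503 m/day.
Hydraulic gradient i = 0.0421.
Darcy flux q = K · i = 1.503 × 0.04210 = 0.06329 m/day.
Seepage velocity v = q / n_e = 0.06329 / 0.21 = 0.3014 m/day.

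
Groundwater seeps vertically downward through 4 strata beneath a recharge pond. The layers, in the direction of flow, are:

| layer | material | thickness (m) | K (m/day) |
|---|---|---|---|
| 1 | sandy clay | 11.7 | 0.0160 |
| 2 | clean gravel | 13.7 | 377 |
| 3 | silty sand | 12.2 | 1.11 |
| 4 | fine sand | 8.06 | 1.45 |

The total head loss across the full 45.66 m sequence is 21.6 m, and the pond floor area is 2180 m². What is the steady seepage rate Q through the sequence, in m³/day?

63.0

Flow is perpendicular to layering, so the layers act in series and the equivalent K is the thickness-weighted harmonic mean.
Total thickness L = 11.7 + 13.7 + 12.2 + 8.06 = 45.66 m.
Σ(b_i/K_i) = 11.7/0.0160 + 13.7/377 + 12.2/1.11 + 8.06/1.45 = 747.8 d.
K_eq = L / Σ(b_i/K_i) = 45.66 / 747.8 = 0.06106 m/day.
Q = K_eq · A · (Δh/L) = 0.06106 × 2180 × (21.6/45.66) = 62.97 m³/day.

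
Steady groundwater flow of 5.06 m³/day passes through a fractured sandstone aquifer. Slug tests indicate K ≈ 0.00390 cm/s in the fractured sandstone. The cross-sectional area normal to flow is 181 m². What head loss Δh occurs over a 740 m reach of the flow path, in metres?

6.14

Convert K: 0.00390 cm/s × 864 = 3.370 m/day.
From Q = K·A·i, i = Q / (K·A) = 5.06 / (3.370 × 181.0) = 0.008296.
Head loss Δh = i · L = 0.008296 × 740 = 6.139 m.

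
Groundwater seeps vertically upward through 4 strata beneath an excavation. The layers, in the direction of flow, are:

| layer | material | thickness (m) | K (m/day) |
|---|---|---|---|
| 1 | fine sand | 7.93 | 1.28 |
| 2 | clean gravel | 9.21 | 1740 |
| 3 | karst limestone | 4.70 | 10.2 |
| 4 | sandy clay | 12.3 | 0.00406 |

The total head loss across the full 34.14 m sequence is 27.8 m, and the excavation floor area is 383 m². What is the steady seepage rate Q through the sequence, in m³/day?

3.51

Flow is perpendicular to layering, so the layers act in series and the equivalent K is the thickness-weighted harmonic mean.
Total thickness L = 7.93 + 9.21 + 4.70 + 12.3 = 34.14 m.
Σ(b_i/K_i) = 7.93/1.28 + 9.21/1740 + 4.70/10.2 + 12.3/0.00406 = 3036 d.
K_eq = L / Σ(b_i/K_i) = 34.14 / 3036 = 0.01124 m/day.
Q = K_eq · A · (Δh/L) = 0.01124 × 383 × (27.8/34.14) = 3.507 m³/day.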